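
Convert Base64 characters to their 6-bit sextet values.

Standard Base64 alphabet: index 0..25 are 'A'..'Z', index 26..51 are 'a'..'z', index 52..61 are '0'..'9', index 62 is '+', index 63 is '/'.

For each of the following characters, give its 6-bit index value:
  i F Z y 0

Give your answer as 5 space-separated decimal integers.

Answer: 34 5 25 50 52

Derivation:
'i': a..z range, 26 + ord('i') − ord('a') = 34
'F': A..Z range, ord('F') − ord('A') = 5
'Z': A..Z range, ord('Z') − ord('A') = 25
'y': a..z range, 26 + ord('y') − ord('a') = 50
'0': 0..9 range, 52 + ord('0') − ord('0') = 52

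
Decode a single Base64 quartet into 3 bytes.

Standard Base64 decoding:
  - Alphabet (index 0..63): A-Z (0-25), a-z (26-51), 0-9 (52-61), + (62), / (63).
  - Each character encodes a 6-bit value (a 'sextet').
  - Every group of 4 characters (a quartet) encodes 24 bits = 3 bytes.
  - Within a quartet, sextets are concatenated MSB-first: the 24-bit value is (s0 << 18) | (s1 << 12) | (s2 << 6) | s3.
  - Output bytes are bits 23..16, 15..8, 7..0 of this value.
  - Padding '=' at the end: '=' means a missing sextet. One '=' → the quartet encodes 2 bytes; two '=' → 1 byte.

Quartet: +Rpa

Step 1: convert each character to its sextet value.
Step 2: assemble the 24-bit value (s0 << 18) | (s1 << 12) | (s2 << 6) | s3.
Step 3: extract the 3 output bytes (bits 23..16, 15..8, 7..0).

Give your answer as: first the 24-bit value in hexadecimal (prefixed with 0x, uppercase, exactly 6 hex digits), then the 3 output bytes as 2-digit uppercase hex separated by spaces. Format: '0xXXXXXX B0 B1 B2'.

Answer: 0xF91A5A F9 1A 5A

Derivation:
Sextets: +=62, R=17, p=41, a=26
24-bit: (62<<18) | (17<<12) | (41<<6) | 26
      = 0xF80000 | 0x011000 | 0x000A40 | 0x00001A
      = 0xF91A5A
Bytes: (v>>16)&0xFF=F9, (v>>8)&0xFF=1A, v&0xFF=5A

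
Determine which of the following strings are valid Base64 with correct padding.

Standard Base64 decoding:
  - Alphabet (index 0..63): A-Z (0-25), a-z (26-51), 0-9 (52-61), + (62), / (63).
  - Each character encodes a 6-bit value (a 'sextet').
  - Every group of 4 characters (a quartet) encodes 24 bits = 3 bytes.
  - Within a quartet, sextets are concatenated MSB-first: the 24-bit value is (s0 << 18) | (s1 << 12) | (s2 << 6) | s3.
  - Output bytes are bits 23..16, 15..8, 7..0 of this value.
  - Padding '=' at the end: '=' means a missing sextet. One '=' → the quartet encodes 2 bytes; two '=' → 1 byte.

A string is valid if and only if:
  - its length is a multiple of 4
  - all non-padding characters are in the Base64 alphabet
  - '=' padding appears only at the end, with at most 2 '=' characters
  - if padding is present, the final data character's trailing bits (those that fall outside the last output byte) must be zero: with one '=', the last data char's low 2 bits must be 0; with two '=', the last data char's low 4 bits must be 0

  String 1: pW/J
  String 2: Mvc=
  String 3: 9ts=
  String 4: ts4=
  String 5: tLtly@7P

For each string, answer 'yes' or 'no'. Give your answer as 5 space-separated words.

String 1: 'pW/J' → valid
String 2: 'Mvc=' → valid
String 3: '9ts=' → valid
String 4: 'ts4=' → valid
String 5: 'tLtly@7P' → invalid (bad char(s): ['@'])

Answer: yes yes yes yes no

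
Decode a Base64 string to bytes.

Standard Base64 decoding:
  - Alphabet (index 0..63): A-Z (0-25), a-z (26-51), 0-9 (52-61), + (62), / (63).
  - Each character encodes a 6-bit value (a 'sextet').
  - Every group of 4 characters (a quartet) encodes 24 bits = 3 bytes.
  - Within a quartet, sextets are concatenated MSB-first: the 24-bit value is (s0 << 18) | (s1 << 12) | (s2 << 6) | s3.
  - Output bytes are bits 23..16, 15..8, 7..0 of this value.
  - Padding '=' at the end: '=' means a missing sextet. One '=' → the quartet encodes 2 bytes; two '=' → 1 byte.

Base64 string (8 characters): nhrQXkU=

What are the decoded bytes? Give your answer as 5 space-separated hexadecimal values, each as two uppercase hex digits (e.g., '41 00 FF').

After char 0 ('n'=39): chars_in_quartet=1 acc=0x27 bytes_emitted=0
After char 1 ('h'=33): chars_in_quartet=2 acc=0x9E1 bytes_emitted=0
After char 2 ('r'=43): chars_in_quartet=3 acc=0x2786B bytes_emitted=0
After char 3 ('Q'=16): chars_in_quartet=4 acc=0x9E1AD0 -> emit 9E 1A D0, reset; bytes_emitted=3
After char 4 ('X'=23): chars_in_quartet=1 acc=0x17 bytes_emitted=3
After char 5 ('k'=36): chars_in_quartet=2 acc=0x5E4 bytes_emitted=3
After char 6 ('U'=20): chars_in_quartet=3 acc=0x17914 bytes_emitted=3
Padding '=': partial quartet acc=0x17914 -> emit 5E 45; bytes_emitted=5

Answer: 9E 1A D0 5E 45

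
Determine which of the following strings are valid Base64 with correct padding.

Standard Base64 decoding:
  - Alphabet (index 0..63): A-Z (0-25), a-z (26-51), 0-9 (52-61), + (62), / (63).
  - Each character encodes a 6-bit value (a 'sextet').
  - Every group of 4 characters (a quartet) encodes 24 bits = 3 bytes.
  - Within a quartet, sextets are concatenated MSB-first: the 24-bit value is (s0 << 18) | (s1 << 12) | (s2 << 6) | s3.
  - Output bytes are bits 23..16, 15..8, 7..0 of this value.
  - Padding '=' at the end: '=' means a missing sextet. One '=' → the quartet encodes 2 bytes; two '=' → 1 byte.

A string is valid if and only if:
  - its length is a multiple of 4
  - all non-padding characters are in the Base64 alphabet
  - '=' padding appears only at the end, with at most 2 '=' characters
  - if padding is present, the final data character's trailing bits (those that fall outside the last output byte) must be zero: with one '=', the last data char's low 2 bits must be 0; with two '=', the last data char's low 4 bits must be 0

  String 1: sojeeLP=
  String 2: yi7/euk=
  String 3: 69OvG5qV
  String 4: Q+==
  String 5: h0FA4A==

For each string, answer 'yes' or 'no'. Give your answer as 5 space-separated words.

Answer: no yes yes no yes

Derivation:
String 1: 'sojeeLP=' → invalid (bad trailing bits)
String 2: 'yi7/euk=' → valid
String 3: '69OvG5qV' → valid
String 4: 'Q+==' → invalid (bad trailing bits)
String 5: 'h0FA4A==' → valid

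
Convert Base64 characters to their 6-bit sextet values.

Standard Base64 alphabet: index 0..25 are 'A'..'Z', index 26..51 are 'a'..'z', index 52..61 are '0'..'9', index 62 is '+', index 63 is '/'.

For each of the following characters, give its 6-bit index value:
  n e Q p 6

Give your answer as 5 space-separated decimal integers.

'n': a..z range, 26 + ord('n') − ord('a') = 39
'e': a..z range, 26 + ord('e') − ord('a') = 30
'Q': A..Z range, ord('Q') − ord('A') = 16
'p': a..z range, 26 + ord('p') − ord('a') = 41
'6': 0..9 range, 52 + ord('6') − ord('0') = 58

Answer: 39 30 16 41 58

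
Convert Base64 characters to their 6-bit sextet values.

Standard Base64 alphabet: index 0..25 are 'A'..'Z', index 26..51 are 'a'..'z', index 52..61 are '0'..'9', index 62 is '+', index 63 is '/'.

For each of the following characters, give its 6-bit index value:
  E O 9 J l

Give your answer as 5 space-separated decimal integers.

'E': A..Z range, ord('E') − ord('A') = 4
'O': A..Z range, ord('O') − ord('A') = 14
'9': 0..9 range, 52 + ord('9') − ord('0') = 61
'J': A..Z range, ord('J') − ord('A') = 9
'l': a..z range, 26 + ord('l') − ord('a') = 37

Answer: 4 14 61 9 37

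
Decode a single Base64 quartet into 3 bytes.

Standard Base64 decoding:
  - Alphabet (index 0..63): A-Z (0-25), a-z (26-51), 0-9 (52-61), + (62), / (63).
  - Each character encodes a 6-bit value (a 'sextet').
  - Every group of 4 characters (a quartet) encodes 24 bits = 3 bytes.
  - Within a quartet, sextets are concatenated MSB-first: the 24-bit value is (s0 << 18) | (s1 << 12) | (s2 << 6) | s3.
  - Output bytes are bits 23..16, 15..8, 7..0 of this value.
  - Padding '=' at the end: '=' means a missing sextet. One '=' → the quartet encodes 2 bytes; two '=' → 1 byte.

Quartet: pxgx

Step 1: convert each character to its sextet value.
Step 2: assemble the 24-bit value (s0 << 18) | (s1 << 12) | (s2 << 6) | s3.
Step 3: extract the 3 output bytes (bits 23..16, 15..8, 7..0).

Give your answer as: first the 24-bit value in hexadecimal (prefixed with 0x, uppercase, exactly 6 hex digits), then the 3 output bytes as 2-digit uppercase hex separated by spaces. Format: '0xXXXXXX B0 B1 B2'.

Answer: 0xA71831 A7 18 31

Derivation:
Sextets: p=41, x=49, g=32, x=49
24-bit: (41<<18) | (49<<12) | (32<<6) | 49
      = 0xA40000 | 0x031000 | 0x000800 | 0x000031
      = 0xA71831
Bytes: (v>>16)&0xFF=A7, (v>>8)&0xFF=18, v&0xFF=31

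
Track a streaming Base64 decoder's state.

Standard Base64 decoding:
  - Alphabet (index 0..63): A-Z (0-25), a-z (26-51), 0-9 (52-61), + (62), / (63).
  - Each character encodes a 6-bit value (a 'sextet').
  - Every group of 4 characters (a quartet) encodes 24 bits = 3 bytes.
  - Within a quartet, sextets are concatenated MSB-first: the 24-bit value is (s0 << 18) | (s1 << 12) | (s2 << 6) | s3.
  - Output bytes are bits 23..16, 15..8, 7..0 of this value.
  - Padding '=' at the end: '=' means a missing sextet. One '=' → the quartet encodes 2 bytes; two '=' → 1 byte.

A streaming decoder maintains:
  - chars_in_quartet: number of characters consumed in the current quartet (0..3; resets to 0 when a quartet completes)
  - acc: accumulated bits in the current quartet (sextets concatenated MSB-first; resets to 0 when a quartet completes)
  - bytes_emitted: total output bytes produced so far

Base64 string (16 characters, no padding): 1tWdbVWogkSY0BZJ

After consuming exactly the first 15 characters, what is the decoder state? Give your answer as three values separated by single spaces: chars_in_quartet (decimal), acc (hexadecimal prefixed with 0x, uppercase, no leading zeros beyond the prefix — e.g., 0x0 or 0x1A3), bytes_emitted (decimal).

Answer: 3 0x34059 9

Derivation:
After char 0 ('1'=53): chars_in_quartet=1 acc=0x35 bytes_emitted=0
After char 1 ('t'=45): chars_in_quartet=2 acc=0xD6D bytes_emitted=0
After char 2 ('W'=22): chars_in_quartet=3 acc=0x35B56 bytes_emitted=0
After char 3 ('d'=29): chars_in_quartet=4 acc=0xD6D59D -> emit D6 D5 9D, reset; bytes_emitted=3
After char 4 ('b'=27): chars_in_quartet=1 acc=0x1B bytes_emitted=3
After char 5 ('V'=21): chars_in_quartet=2 acc=0x6D5 bytes_emitted=3
After char 6 ('W'=22): chars_in_quartet=3 acc=0x1B556 bytes_emitted=3
After char 7 ('o'=40): chars_in_quartet=4 acc=0x6D55A8 -> emit 6D 55 A8, reset; bytes_emitted=6
After char 8 ('g'=32): chars_in_quartet=1 acc=0x20 bytes_emitted=6
After char 9 ('k'=36): chars_in_quartet=2 acc=0x824 bytes_emitted=6
After char 10 ('S'=18): chars_in_quartet=3 acc=0x20912 bytes_emitted=6
After char 11 ('Y'=24): chars_in_quartet=4 acc=0x824498 -> emit 82 44 98, reset; bytes_emitted=9
After char 12 ('0'=52): chars_in_quartet=1 acc=0x34 bytes_emitted=9
After char 13 ('B'=1): chars_in_quartet=2 acc=0xD01 bytes_emitted=9
After char 14 ('Z'=25): chars_in_quartet=3 acc=0x34059 bytes_emitted=9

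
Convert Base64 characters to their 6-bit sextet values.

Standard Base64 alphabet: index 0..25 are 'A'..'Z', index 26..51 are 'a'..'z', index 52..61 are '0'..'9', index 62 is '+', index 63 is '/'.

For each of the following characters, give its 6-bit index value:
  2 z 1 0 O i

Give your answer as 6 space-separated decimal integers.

Answer: 54 51 53 52 14 34

Derivation:
'2': 0..9 range, 52 + ord('2') − ord('0') = 54
'z': a..z range, 26 + ord('z') − ord('a') = 51
'1': 0..9 range, 52 + ord('1') − ord('0') = 53
'0': 0..9 range, 52 + ord('0') − ord('0') = 52
'O': A..Z range, ord('O') − ord('A') = 14
'i': a..z range, 26 + ord('i') − ord('a') = 34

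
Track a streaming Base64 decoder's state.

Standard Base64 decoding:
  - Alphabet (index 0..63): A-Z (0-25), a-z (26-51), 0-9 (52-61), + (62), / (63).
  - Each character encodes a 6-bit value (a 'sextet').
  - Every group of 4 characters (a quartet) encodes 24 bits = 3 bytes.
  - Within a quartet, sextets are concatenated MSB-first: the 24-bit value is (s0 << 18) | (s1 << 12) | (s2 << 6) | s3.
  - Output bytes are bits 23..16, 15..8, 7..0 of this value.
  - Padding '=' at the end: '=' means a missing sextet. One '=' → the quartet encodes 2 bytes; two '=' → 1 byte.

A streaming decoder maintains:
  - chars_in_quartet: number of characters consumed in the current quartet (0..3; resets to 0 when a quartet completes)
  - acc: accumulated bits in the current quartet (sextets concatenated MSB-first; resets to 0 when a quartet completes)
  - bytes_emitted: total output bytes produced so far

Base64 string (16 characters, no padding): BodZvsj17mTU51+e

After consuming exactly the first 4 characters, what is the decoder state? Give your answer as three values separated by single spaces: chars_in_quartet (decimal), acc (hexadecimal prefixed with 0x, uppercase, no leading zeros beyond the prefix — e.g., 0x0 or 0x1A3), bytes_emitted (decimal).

Answer: 0 0x0 3

Derivation:
After char 0 ('B'=1): chars_in_quartet=1 acc=0x1 bytes_emitted=0
After char 1 ('o'=40): chars_in_quartet=2 acc=0x68 bytes_emitted=0
After char 2 ('d'=29): chars_in_quartet=3 acc=0x1A1D bytes_emitted=0
After char 3 ('Z'=25): chars_in_quartet=4 acc=0x68759 -> emit 06 87 59, reset; bytes_emitted=3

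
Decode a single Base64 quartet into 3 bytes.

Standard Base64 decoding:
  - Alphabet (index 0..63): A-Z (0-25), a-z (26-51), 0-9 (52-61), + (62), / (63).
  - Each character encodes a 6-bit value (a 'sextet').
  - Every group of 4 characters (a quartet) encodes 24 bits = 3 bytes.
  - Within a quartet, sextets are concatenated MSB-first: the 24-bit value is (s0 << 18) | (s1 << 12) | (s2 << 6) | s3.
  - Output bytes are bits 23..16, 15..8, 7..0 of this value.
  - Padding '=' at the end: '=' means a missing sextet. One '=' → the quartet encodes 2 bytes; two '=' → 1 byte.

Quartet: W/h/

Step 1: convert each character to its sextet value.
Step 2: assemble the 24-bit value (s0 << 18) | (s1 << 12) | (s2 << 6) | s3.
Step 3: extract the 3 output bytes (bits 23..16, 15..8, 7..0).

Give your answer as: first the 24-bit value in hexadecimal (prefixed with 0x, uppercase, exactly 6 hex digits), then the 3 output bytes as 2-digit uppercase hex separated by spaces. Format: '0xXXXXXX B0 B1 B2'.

Sextets: W=22, /=63, h=33, /=63
24-bit: (22<<18) | (63<<12) | (33<<6) | 63
      = 0x580000 | 0x03F000 | 0x000840 | 0x00003F
      = 0x5BF87F
Bytes: (v>>16)&0xFF=5B, (v>>8)&0xFF=F8, v&0xFF=7F

Answer: 0x5BF87F 5B F8 7F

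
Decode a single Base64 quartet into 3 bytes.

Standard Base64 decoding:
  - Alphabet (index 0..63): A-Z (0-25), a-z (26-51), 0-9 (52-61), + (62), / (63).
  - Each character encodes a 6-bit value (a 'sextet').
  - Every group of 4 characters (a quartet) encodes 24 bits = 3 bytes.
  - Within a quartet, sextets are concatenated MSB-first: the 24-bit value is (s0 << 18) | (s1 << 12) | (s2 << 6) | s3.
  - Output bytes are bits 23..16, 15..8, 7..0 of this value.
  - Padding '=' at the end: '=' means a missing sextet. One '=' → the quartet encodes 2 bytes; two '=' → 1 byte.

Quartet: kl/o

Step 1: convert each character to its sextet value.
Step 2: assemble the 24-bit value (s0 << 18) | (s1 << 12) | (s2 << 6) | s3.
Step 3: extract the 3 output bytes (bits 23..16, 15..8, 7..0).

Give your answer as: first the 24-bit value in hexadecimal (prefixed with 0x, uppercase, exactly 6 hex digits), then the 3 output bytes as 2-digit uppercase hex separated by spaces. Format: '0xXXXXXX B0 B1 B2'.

Sextets: k=36, l=37, /=63, o=40
24-bit: (36<<18) | (37<<12) | (63<<6) | 40
      = 0x900000 | 0x025000 | 0x000FC0 | 0x000028
      = 0x925FE8
Bytes: (v>>16)&0xFF=92, (v>>8)&0xFF=5F, v&0xFF=E8

Answer: 0x925FE8 92 5F E8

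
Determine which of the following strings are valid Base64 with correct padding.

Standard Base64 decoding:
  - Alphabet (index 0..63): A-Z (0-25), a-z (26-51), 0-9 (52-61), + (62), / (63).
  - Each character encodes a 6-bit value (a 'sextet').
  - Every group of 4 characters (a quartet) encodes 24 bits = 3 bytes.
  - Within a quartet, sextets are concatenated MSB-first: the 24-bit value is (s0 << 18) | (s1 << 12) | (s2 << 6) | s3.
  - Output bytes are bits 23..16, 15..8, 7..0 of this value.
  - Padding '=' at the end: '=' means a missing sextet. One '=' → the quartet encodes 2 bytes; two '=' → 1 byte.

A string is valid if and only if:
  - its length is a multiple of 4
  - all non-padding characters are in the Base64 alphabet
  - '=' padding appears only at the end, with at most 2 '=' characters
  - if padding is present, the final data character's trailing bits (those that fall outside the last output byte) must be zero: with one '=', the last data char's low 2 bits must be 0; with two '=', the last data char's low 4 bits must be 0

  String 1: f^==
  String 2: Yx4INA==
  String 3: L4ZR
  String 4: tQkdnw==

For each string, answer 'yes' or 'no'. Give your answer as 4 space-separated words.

String 1: 'f^==' → invalid (bad char(s): ['^'])
String 2: 'Yx4INA==' → valid
String 3: 'L4ZR' → valid
String 4: 'tQkdnw==' → valid

Answer: no yes yes yes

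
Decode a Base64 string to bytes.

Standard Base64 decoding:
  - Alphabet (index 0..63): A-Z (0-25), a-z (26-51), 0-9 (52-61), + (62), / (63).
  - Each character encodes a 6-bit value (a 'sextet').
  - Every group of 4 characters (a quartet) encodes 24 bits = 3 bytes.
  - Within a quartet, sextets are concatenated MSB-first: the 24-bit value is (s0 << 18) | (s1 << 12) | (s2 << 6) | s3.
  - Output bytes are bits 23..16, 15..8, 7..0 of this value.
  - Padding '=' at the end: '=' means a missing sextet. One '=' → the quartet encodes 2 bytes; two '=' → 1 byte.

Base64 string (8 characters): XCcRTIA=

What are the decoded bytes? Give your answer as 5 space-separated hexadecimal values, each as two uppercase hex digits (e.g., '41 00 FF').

Answer: 5C 27 11 4C 80

Derivation:
After char 0 ('X'=23): chars_in_quartet=1 acc=0x17 bytes_emitted=0
After char 1 ('C'=2): chars_in_quartet=2 acc=0x5C2 bytes_emitted=0
After char 2 ('c'=28): chars_in_quartet=3 acc=0x1709C bytes_emitted=0
After char 3 ('R'=17): chars_in_quartet=4 acc=0x5C2711 -> emit 5C 27 11, reset; bytes_emitted=3
After char 4 ('T'=19): chars_in_quartet=1 acc=0x13 bytes_emitted=3
After char 5 ('I'=8): chars_in_quartet=2 acc=0x4C8 bytes_emitted=3
After char 6 ('A'=0): chars_in_quartet=3 acc=0x13200 bytes_emitted=3
Padding '=': partial quartet acc=0x13200 -> emit 4C 80; bytes_emitted=5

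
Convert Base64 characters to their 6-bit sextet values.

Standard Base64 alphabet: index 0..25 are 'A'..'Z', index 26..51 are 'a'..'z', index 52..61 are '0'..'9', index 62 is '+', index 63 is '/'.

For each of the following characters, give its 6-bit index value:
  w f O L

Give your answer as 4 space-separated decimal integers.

'w': a..z range, 26 + ord('w') − ord('a') = 48
'f': a..z range, 26 + ord('f') − ord('a') = 31
'O': A..Z range, ord('O') − ord('A') = 14
'L': A..Z range, ord('L') − ord('A') = 11

Answer: 48 31 14 11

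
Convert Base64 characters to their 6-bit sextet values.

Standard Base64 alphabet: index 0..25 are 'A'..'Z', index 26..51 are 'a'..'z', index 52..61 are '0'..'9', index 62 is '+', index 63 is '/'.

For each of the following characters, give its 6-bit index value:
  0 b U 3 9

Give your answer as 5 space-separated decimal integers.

'0': 0..9 range, 52 + ord('0') − ord('0') = 52
'b': a..z range, 26 + ord('b') − ord('a') = 27
'U': A..Z range, ord('U') − ord('A') = 20
'3': 0..9 range, 52 + ord('3') − ord('0') = 55
'9': 0..9 range, 52 + ord('9') − ord('0') = 61

Answer: 52 27 20 55 61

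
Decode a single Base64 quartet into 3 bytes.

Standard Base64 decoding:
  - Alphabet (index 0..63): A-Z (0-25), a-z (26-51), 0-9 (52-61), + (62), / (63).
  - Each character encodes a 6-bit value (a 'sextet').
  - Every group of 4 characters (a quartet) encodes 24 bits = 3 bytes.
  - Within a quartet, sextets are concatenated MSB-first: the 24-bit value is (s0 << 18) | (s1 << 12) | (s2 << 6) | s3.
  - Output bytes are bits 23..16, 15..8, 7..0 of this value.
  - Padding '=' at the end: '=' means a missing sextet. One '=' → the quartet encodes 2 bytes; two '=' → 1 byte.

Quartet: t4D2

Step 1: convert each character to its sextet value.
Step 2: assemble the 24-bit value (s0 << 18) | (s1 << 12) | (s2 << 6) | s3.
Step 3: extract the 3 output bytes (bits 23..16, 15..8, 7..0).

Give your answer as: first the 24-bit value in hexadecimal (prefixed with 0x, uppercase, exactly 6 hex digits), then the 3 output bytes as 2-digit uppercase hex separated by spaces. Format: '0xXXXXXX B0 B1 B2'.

Sextets: t=45, 4=56, D=3, 2=54
24-bit: (45<<18) | (56<<12) | (3<<6) | 54
      = 0xB40000 | 0x038000 | 0x0000C0 | 0x000036
      = 0xB780F6
Bytes: (v>>16)&0xFF=B7, (v>>8)&0xFF=80, v&0xFF=F6

Answer: 0xB780F6 B7 80 F6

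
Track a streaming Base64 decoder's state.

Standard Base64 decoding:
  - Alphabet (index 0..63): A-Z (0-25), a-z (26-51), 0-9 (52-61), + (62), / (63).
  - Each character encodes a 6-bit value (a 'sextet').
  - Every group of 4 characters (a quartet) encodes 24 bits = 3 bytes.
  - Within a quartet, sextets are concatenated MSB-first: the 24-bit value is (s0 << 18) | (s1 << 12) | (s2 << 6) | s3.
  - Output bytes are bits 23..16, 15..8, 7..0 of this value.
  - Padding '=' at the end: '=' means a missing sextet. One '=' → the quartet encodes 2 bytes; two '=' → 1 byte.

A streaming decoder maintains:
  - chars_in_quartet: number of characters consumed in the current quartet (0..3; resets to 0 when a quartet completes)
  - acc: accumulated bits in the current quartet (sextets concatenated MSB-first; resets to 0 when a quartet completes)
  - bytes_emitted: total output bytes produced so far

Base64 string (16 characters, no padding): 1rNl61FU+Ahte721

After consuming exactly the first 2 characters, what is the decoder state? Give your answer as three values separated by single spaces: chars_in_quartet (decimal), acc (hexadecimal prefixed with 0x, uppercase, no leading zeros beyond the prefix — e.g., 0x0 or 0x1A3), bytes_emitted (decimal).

After char 0 ('1'=53): chars_in_quartet=1 acc=0x35 bytes_emitted=0
After char 1 ('r'=43): chars_in_quartet=2 acc=0xD6B bytes_emitted=0

Answer: 2 0xD6B 0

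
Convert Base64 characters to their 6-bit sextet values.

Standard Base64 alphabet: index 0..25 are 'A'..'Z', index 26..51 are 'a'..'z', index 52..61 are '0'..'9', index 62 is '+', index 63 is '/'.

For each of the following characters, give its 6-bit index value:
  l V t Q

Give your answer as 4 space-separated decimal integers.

'l': a..z range, 26 + ord('l') − ord('a') = 37
'V': A..Z range, ord('V') − ord('A') = 21
't': a..z range, 26 + ord('t') − ord('a') = 45
'Q': A..Z range, ord('Q') − ord('A') = 16

Answer: 37 21 45 16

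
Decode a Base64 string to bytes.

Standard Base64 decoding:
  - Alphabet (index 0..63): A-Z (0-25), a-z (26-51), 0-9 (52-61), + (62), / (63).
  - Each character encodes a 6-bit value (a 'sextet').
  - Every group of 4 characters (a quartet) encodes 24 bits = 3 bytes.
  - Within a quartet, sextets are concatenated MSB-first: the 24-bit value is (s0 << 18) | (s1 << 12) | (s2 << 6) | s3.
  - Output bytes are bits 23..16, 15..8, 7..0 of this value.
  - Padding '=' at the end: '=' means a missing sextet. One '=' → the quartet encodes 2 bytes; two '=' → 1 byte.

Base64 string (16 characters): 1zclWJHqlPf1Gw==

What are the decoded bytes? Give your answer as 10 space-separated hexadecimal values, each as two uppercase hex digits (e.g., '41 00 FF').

Answer: D7 37 25 58 91 EA 94 F7 F5 1B

Derivation:
After char 0 ('1'=53): chars_in_quartet=1 acc=0x35 bytes_emitted=0
After char 1 ('z'=51): chars_in_quartet=2 acc=0xD73 bytes_emitted=0
After char 2 ('c'=28): chars_in_quartet=3 acc=0x35CDC bytes_emitted=0
After char 3 ('l'=37): chars_in_quartet=4 acc=0xD73725 -> emit D7 37 25, reset; bytes_emitted=3
After char 4 ('W'=22): chars_in_quartet=1 acc=0x16 bytes_emitted=3
After char 5 ('J'=9): chars_in_quartet=2 acc=0x589 bytes_emitted=3
After char 6 ('H'=7): chars_in_quartet=3 acc=0x16247 bytes_emitted=3
After char 7 ('q'=42): chars_in_quartet=4 acc=0x5891EA -> emit 58 91 EA, reset; bytes_emitted=6
After char 8 ('l'=37): chars_in_quartet=1 acc=0x25 bytes_emitted=6
After char 9 ('P'=15): chars_in_quartet=2 acc=0x94F bytes_emitted=6
After char 10 ('f'=31): chars_in_quartet=3 acc=0x253DF bytes_emitted=6
After char 11 ('1'=53): chars_in_quartet=4 acc=0x94F7F5 -> emit 94 F7 F5, reset; bytes_emitted=9
After char 12 ('G'=6): chars_in_quartet=1 acc=0x6 bytes_emitted=9
After char 13 ('w'=48): chars_in_quartet=2 acc=0x1B0 bytes_emitted=9
Padding '==': partial quartet acc=0x1B0 -> emit 1B; bytes_emitted=10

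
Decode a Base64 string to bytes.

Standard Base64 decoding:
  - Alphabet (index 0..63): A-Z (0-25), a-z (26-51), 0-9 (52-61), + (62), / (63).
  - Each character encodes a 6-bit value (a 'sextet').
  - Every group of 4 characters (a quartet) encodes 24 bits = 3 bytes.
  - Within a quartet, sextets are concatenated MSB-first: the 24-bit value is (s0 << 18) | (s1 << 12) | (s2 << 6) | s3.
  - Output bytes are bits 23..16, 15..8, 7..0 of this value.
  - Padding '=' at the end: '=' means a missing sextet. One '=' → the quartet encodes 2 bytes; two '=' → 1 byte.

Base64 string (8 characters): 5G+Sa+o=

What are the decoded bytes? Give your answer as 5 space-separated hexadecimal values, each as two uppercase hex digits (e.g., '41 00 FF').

Answer: E4 6F 92 6B EA

Derivation:
After char 0 ('5'=57): chars_in_quartet=1 acc=0x39 bytes_emitted=0
After char 1 ('G'=6): chars_in_quartet=2 acc=0xE46 bytes_emitted=0
After char 2 ('+'=62): chars_in_quartet=3 acc=0x391BE bytes_emitted=0
After char 3 ('S'=18): chars_in_quartet=4 acc=0xE46F92 -> emit E4 6F 92, reset; bytes_emitted=3
After char 4 ('a'=26): chars_in_quartet=1 acc=0x1A bytes_emitted=3
After char 5 ('+'=62): chars_in_quartet=2 acc=0x6BE bytes_emitted=3
After char 6 ('o'=40): chars_in_quartet=3 acc=0x1AFA8 bytes_emitted=3
Padding '=': partial quartet acc=0x1AFA8 -> emit 6B EA; bytes_emitted=5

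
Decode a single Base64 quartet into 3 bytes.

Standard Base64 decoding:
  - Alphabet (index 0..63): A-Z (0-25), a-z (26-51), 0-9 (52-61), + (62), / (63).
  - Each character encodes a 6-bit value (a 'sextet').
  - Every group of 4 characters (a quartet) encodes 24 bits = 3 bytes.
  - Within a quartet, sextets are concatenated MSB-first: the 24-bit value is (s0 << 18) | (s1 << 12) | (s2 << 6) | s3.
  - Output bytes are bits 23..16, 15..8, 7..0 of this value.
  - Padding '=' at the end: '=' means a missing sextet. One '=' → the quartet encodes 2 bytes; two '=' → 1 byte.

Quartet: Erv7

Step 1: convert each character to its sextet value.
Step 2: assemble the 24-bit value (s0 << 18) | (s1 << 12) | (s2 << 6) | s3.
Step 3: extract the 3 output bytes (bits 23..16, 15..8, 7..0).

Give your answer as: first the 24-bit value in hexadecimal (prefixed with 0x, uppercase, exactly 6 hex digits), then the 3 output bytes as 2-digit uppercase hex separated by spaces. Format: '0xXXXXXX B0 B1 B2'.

Answer: 0x12BBFB 12 BB FB

Derivation:
Sextets: E=4, r=43, v=47, 7=59
24-bit: (4<<18) | (43<<12) | (47<<6) | 59
      = 0x100000 | 0x02B000 | 0x000BC0 | 0x00003B
      = 0x12BBFB
Bytes: (v>>16)&0xFF=12, (v>>8)&0xFF=BB, v&0xFF=FB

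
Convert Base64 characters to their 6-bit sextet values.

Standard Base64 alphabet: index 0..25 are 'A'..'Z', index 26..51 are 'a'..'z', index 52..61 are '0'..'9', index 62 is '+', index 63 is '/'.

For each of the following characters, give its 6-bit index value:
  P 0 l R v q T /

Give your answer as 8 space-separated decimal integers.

'P': A..Z range, ord('P') − ord('A') = 15
'0': 0..9 range, 52 + ord('0') − ord('0') = 52
'l': a..z range, 26 + ord('l') − ord('a') = 37
'R': A..Z range, ord('R') − ord('A') = 17
'v': a..z range, 26 + ord('v') − ord('a') = 47
'q': a..z range, 26 + ord('q') − ord('a') = 42
'T': A..Z range, ord('T') − ord('A') = 19
'/': index 63

Answer: 15 52 37 17 47 42 19 63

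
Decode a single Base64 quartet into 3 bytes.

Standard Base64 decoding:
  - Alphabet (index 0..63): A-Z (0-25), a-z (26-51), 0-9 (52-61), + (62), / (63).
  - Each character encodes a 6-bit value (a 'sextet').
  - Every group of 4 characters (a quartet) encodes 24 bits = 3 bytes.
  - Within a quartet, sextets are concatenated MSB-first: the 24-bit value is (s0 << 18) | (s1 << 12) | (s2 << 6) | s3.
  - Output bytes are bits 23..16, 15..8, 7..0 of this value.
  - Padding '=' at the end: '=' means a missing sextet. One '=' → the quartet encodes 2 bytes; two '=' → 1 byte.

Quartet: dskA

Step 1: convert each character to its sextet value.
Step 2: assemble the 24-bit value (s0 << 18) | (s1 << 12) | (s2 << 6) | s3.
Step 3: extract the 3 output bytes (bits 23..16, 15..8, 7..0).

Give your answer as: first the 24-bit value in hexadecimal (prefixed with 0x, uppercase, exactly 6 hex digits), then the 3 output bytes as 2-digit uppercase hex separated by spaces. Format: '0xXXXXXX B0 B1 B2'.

Sextets: d=29, s=44, k=36, A=0
24-bit: (29<<18) | (44<<12) | (36<<6) | 0
      = 0x740000 | 0x02C000 | 0x000900 | 0x000000
      = 0x76C900
Bytes: (v>>16)&0xFF=76, (v>>8)&0xFF=C9, v&0xFF=00

Answer: 0x76C900 76 C9 00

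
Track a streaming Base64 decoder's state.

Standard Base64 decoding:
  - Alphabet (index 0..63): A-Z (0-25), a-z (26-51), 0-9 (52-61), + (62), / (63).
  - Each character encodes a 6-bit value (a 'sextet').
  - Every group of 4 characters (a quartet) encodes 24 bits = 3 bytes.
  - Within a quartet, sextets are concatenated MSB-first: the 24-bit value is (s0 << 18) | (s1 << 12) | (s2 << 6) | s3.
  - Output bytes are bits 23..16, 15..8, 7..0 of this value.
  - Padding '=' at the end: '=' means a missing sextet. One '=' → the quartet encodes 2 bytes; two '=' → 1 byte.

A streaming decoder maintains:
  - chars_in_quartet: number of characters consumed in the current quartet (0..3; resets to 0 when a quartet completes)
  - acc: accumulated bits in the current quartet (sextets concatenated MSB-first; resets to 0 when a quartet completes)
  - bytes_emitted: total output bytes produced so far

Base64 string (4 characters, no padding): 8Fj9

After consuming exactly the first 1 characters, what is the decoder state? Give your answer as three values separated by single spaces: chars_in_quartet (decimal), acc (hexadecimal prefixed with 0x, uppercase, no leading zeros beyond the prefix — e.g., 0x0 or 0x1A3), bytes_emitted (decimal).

Answer: 1 0x3C 0

Derivation:
After char 0 ('8'=60): chars_in_quartet=1 acc=0x3C bytes_emitted=0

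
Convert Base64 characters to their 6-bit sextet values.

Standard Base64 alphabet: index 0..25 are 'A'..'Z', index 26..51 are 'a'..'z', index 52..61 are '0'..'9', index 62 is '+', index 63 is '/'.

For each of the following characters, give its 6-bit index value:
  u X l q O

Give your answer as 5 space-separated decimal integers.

Answer: 46 23 37 42 14

Derivation:
'u': a..z range, 26 + ord('u') − ord('a') = 46
'X': A..Z range, ord('X') − ord('A') = 23
'l': a..z range, 26 + ord('l') − ord('a') = 37
'q': a..z range, 26 + ord('q') − ord('a') = 42
'O': A..Z range, ord('O') − ord('A') = 14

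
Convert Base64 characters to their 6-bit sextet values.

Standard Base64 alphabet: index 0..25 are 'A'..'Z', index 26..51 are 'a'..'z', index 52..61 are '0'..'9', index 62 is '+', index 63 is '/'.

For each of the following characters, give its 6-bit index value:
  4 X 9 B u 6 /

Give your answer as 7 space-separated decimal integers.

Answer: 56 23 61 1 46 58 63

Derivation:
'4': 0..9 range, 52 + ord('4') − ord('0') = 56
'X': A..Z range, ord('X') − ord('A') = 23
'9': 0..9 range, 52 + ord('9') − ord('0') = 61
'B': A..Z range, ord('B') − ord('A') = 1
'u': a..z range, 26 + ord('u') − ord('a') = 46
'6': 0..9 range, 52 + ord('6') − ord('0') = 58
'/': index 63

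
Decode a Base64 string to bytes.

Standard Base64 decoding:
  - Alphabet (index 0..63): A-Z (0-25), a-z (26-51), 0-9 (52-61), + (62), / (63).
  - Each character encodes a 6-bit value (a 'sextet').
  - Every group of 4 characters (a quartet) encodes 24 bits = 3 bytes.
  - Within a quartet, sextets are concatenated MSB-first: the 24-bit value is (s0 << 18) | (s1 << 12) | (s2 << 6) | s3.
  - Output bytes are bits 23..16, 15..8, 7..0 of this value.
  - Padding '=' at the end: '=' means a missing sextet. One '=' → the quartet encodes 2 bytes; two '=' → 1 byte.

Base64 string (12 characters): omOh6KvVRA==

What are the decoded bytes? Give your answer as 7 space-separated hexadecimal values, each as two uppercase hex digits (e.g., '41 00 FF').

After char 0 ('o'=40): chars_in_quartet=1 acc=0x28 bytes_emitted=0
After char 1 ('m'=38): chars_in_quartet=2 acc=0xA26 bytes_emitted=0
After char 2 ('O'=14): chars_in_quartet=3 acc=0x2898E bytes_emitted=0
After char 3 ('h'=33): chars_in_quartet=4 acc=0xA263A1 -> emit A2 63 A1, reset; bytes_emitted=3
After char 4 ('6'=58): chars_in_quartet=1 acc=0x3A bytes_emitted=3
After char 5 ('K'=10): chars_in_quartet=2 acc=0xE8A bytes_emitted=3
After char 6 ('v'=47): chars_in_quartet=3 acc=0x3A2AF bytes_emitted=3
After char 7 ('V'=21): chars_in_quartet=4 acc=0xE8ABD5 -> emit E8 AB D5, reset; bytes_emitted=6
After char 8 ('R'=17): chars_in_quartet=1 acc=0x11 bytes_emitted=6
After char 9 ('A'=0): chars_in_quartet=2 acc=0x440 bytes_emitted=6
Padding '==': partial quartet acc=0x440 -> emit 44; bytes_emitted=7

Answer: A2 63 A1 E8 AB D5 44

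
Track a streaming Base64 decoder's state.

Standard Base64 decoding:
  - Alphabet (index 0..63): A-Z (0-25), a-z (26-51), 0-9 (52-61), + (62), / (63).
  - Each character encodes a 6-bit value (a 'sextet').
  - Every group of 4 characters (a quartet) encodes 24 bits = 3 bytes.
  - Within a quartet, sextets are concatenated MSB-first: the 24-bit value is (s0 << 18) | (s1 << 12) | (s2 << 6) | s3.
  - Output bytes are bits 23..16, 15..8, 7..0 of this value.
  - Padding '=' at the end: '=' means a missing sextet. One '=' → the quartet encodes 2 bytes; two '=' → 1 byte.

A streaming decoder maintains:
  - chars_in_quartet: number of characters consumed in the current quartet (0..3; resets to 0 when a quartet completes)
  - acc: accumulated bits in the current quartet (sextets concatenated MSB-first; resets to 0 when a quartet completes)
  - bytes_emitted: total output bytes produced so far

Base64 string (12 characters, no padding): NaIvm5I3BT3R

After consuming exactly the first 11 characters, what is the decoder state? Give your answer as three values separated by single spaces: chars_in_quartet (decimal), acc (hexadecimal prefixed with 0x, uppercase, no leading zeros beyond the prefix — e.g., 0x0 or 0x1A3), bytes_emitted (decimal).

Answer: 3 0x14F7 6

Derivation:
After char 0 ('N'=13): chars_in_quartet=1 acc=0xD bytes_emitted=0
After char 1 ('a'=26): chars_in_quartet=2 acc=0x35A bytes_emitted=0
After char 2 ('I'=8): chars_in_quartet=3 acc=0xD688 bytes_emitted=0
After char 3 ('v'=47): chars_in_quartet=4 acc=0x35A22F -> emit 35 A2 2F, reset; bytes_emitted=3
After char 4 ('m'=38): chars_in_quartet=1 acc=0x26 bytes_emitted=3
After char 5 ('5'=57): chars_in_quartet=2 acc=0x9B9 bytes_emitted=3
After char 6 ('I'=8): chars_in_quartet=3 acc=0x26E48 bytes_emitted=3
After char 7 ('3'=55): chars_in_quartet=4 acc=0x9B9237 -> emit 9B 92 37, reset; bytes_emitted=6
After char 8 ('B'=1): chars_in_quartet=1 acc=0x1 bytes_emitted=6
After char 9 ('T'=19): chars_in_quartet=2 acc=0x53 bytes_emitted=6
After char 10 ('3'=55): chars_in_quartet=3 acc=0x14F7 bytes_emitted=6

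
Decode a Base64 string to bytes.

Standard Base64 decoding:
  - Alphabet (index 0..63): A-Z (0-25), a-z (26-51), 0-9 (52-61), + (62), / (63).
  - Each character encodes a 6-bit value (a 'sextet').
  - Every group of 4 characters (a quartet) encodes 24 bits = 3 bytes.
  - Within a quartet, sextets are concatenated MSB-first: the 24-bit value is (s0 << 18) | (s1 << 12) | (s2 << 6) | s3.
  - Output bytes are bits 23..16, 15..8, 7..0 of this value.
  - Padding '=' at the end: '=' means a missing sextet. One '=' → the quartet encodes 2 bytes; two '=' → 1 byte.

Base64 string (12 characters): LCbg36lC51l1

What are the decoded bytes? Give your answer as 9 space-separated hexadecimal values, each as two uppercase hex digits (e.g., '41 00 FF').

After char 0 ('L'=11): chars_in_quartet=1 acc=0xB bytes_emitted=0
After char 1 ('C'=2): chars_in_quartet=2 acc=0x2C2 bytes_emitted=0
After char 2 ('b'=27): chars_in_quartet=3 acc=0xB09B bytes_emitted=0
After char 3 ('g'=32): chars_in_quartet=4 acc=0x2C26E0 -> emit 2C 26 E0, reset; bytes_emitted=3
After char 4 ('3'=55): chars_in_quartet=1 acc=0x37 bytes_emitted=3
After char 5 ('6'=58): chars_in_quartet=2 acc=0xDFA bytes_emitted=3
After char 6 ('l'=37): chars_in_quartet=3 acc=0x37EA5 bytes_emitted=3
After char 7 ('C'=2): chars_in_quartet=4 acc=0xDFA942 -> emit DF A9 42, reset; bytes_emitted=6
After char 8 ('5'=57): chars_in_quartet=1 acc=0x39 bytes_emitted=6
After char 9 ('1'=53): chars_in_quartet=2 acc=0xE75 bytes_emitted=6
After char 10 ('l'=37): chars_in_quartet=3 acc=0x39D65 bytes_emitted=6
After char 11 ('1'=53): chars_in_quartet=4 acc=0xE75975 -> emit E7 59 75, reset; bytes_emitted=9

Answer: 2C 26 E0 DF A9 42 E7 59 75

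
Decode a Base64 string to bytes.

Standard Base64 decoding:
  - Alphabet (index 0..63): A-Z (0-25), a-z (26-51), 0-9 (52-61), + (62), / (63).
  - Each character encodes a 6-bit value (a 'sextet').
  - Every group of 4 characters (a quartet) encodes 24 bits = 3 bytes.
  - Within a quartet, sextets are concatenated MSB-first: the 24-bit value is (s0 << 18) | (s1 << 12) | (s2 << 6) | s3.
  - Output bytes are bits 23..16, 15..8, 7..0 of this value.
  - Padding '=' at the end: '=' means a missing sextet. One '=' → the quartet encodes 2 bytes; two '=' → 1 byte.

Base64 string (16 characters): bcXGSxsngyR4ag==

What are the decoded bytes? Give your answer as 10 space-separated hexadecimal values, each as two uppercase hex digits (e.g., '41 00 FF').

Answer: 6D C5 C6 4B 1B 27 83 24 78 6A

Derivation:
After char 0 ('b'=27): chars_in_quartet=1 acc=0x1B bytes_emitted=0
After char 1 ('c'=28): chars_in_quartet=2 acc=0x6DC bytes_emitted=0
After char 2 ('X'=23): chars_in_quartet=3 acc=0x1B717 bytes_emitted=0
After char 3 ('G'=6): chars_in_quartet=4 acc=0x6DC5C6 -> emit 6D C5 C6, reset; bytes_emitted=3
After char 4 ('S'=18): chars_in_quartet=1 acc=0x12 bytes_emitted=3
After char 5 ('x'=49): chars_in_quartet=2 acc=0x4B1 bytes_emitted=3
After char 6 ('s'=44): chars_in_quartet=3 acc=0x12C6C bytes_emitted=3
After char 7 ('n'=39): chars_in_quartet=4 acc=0x4B1B27 -> emit 4B 1B 27, reset; bytes_emitted=6
After char 8 ('g'=32): chars_in_quartet=1 acc=0x20 bytes_emitted=6
After char 9 ('y'=50): chars_in_quartet=2 acc=0x832 bytes_emitted=6
After char 10 ('R'=17): chars_in_quartet=3 acc=0x20C91 bytes_emitted=6
After char 11 ('4'=56): chars_in_quartet=4 acc=0x832478 -> emit 83 24 78, reset; bytes_emitted=9
After char 12 ('a'=26): chars_in_quartet=1 acc=0x1A bytes_emitted=9
After char 13 ('g'=32): chars_in_quartet=2 acc=0x6A0 bytes_emitted=9
Padding '==': partial quartet acc=0x6A0 -> emit 6A; bytes_emitted=10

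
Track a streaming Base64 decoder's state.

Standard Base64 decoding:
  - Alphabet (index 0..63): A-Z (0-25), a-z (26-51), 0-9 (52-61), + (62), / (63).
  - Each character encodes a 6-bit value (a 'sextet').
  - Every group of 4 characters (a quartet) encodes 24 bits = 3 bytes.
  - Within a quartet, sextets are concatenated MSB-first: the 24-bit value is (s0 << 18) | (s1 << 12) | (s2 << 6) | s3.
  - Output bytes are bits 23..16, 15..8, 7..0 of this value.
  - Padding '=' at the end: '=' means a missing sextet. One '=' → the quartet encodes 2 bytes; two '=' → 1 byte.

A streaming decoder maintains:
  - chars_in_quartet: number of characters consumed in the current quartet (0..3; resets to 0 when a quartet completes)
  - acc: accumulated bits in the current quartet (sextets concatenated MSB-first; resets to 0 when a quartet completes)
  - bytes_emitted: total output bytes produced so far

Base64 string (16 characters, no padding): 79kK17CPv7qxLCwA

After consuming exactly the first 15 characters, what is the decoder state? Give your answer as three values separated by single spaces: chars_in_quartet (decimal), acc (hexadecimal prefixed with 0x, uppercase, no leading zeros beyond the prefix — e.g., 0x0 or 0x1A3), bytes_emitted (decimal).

Answer: 3 0xB0B0 9

Derivation:
After char 0 ('7'=59): chars_in_quartet=1 acc=0x3B bytes_emitted=0
After char 1 ('9'=61): chars_in_quartet=2 acc=0xEFD bytes_emitted=0
After char 2 ('k'=36): chars_in_quartet=3 acc=0x3BF64 bytes_emitted=0
After char 3 ('K'=10): chars_in_quartet=4 acc=0xEFD90A -> emit EF D9 0A, reset; bytes_emitted=3
After char 4 ('1'=53): chars_in_quartet=1 acc=0x35 bytes_emitted=3
After char 5 ('7'=59): chars_in_quartet=2 acc=0xD7B bytes_emitted=3
After char 6 ('C'=2): chars_in_quartet=3 acc=0x35EC2 bytes_emitted=3
After char 7 ('P'=15): chars_in_quartet=4 acc=0xD7B08F -> emit D7 B0 8F, reset; bytes_emitted=6
After char 8 ('v'=47): chars_in_quartet=1 acc=0x2F bytes_emitted=6
After char 9 ('7'=59): chars_in_quartet=2 acc=0xBFB bytes_emitted=6
After char 10 ('q'=42): chars_in_quartet=3 acc=0x2FEEA bytes_emitted=6
After char 11 ('x'=49): chars_in_quartet=4 acc=0xBFBAB1 -> emit BF BA B1, reset; bytes_emitted=9
After char 12 ('L'=11): chars_in_quartet=1 acc=0xB bytes_emitted=9
After char 13 ('C'=2): chars_in_quartet=2 acc=0x2C2 bytes_emitted=9
After char 14 ('w'=48): chars_in_quartet=3 acc=0xB0B0 bytes_emitted=9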